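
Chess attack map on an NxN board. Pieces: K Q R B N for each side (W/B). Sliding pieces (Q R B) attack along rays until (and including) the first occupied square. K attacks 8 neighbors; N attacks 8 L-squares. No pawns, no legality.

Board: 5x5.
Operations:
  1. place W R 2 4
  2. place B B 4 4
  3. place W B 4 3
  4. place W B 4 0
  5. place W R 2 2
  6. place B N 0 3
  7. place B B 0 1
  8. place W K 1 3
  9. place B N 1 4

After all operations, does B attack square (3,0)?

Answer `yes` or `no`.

Op 1: place WR@(2,4)
Op 2: place BB@(4,4)
Op 3: place WB@(4,3)
Op 4: place WB@(4,0)
Op 5: place WR@(2,2)
Op 6: place BN@(0,3)
Op 7: place BB@(0,1)
Op 8: place WK@(1,3)
Op 9: place BN@(1,4)
Per-piece attacks for B:
  BB@(0,1): attacks (1,2) (2,3) (3,4) (1,0)
  BN@(0,3): attacks (2,4) (1,1) (2,2)
  BN@(1,4): attacks (2,2) (3,3) (0,2)
  BB@(4,4): attacks (3,3) (2,2) [ray(-1,-1) blocked at (2,2)]
B attacks (3,0): no

Answer: no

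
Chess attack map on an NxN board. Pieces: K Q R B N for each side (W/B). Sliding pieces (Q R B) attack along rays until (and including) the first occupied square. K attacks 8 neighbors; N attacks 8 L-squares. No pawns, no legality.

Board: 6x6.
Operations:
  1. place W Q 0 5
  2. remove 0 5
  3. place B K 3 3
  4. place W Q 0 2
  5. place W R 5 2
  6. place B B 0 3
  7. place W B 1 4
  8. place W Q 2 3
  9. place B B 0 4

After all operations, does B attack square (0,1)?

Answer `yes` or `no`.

Op 1: place WQ@(0,5)
Op 2: remove (0,5)
Op 3: place BK@(3,3)
Op 4: place WQ@(0,2)
Op 5: place WR@(5,2)
Op 6: place BB@(0,3)
Op 7: place WB@(1,4)
Op 8: place WQ@(2,3)
Op 9: place BB@(0,4)
Per-piece attacks for B:
  BB@(0,3): attacks (1,4) (1,2) (2,1) (3,0) [ray(1,1) blocked at (1,4)]
  BB@(0,4): attacks (1,5) (1,3) (2,2) (3,1) (4,0)
  BK@(3,3): attacks (3,4) (3,2) (4,3) (2,3) (4,4) (4,2) (2,4) (2,2)
B attacks (0,1): no

Answer: no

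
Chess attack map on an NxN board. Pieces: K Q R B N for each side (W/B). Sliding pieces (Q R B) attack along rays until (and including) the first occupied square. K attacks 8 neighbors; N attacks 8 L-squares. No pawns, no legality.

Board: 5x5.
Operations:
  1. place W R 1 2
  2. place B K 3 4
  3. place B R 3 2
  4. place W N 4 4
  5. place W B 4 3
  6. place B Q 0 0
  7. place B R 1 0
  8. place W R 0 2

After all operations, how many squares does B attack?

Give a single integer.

Op 1: place WR@(1,2)
Op 2: place BK@(3,4)
Op 3: place BR@(3,2)
Op 4: place WN@(4,4)
Op 5: place WB@(4,3)
Op 6: place BQ@(0,0)
Op 7: place BR@(1,0)
Op 8: place WR@(0,2)
Per-piece attacks for B:
  BQ@(0,0): attacks (0,1) (0,2) (1,0) (1,1) (2,2) (3,3) (4,4) [ray(0,1) blocked at (0,2); ray(1,0) blocked at (1,0); ray(1,1) blocked at (4,4)]
  BR@(1,0): attacks (1,1) (1,2) (2,0) (3,0) (4,0) (0,0) [ray(0,1) blocked at (1,2); ray(-1,0) blocked at (0,0)]
  BR@(3,2): attacks (3,3) (3,4) (3,1) (3,0) (4,2) (2,2) (1,2) [ray(0,1) blocked at (3,4); ray(-1,0) blocked at (1,2)]
  BK@(3,4): attacks (3,3) (4,4) (2,4) (4,3) (2,3)
Union (18 distinct): (0,0) (0,1) (0,2) (1,0) (1,1) (1,2) (2,0) (2,2) (2,3) (2,4) (3,0) (3,1) (3,3) (3,4) (4,0) (4,2) (4,3) (4,4)

Answer: 18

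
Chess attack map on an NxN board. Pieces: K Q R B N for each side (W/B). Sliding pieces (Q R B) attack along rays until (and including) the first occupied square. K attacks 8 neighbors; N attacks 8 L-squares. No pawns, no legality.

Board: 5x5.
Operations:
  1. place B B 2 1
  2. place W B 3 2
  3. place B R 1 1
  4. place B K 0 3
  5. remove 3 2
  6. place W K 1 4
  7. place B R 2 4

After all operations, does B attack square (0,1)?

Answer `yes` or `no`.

Answer: yes

Derivation:
Op 1: place BB@(2,1)
Op 2: place WB@(3,2)
Op 3: place BR@(1,1)
Op 4: place BK@(0,3)
Op 5: remove (3,2)
Op 6: place WK@(1,4)
Op 7: place BR@(2,4)
Per-piece attacks for B:
  BK@(0,3): attacks (0,4) (0,2) (1,3) (1,4) (1,2)
  BR@(1,1): attacks (1,2) (1,3) (1,4) (1,0) (2,1) (0,1) [ray(0,1) blocked at (1,4); ray(1,0) blocked at (2,1)]
  BB@(2,1): attacks (3,2) (4,3) (3,0) (1,2) (0,3) (1,0) [ray(-1,1) blocked at (0,3)]
  BR@(2,4): attacks (2,3) (2,2) (2,1) (3,4) (4,4) (1,4) [ray(0,-1) blocked at (2,1); ray(-1,0) blocked at (1,4)]
B attacks (0,1): yes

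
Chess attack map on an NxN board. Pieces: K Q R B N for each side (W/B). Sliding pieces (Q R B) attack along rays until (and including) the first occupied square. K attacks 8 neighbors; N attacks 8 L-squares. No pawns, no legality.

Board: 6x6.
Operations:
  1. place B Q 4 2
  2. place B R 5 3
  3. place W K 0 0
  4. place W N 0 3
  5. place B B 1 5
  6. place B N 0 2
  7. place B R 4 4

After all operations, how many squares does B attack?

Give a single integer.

Op 1: place BQ@(4,2)
Op 2: place BR@(5,3)
Op 3: place WK@(0,0)
Op 4: place WN@(0,3)
Op 5: place BB@(1,5)
Op 6: place BN@(0,2)
Op 7: place BR@(4,4)
Per-piece attacks for B:
  BN@(0,2): attacks (1,4) (2,3) (1,0) (2,1)
  BB@(1,5): attacks (2,4) (3,3) (4,2) (0,4) [ray(1,-1) blocked at (4,2)]
  BQ@(4,2): attacks (4,3) (4,4) (4,1) (4,0) (5,2) (3,2) (2,2) (1,2) (0,2) (5,3) (5,1) (3,3) (2,4) (1,5) (3,1) (2,0) [ray(0,1) blocked at (4,4); ray(-1,0) blocked at (0,2); ray(1,1) blocked at (5,3); ray(-1,1) blocked at (1,5)]
  BR@(4,4): attacks (4,5) (4,3) (4,2) (5,4) (3,4) (2,4) (1,4) (0,4) [ray(0,-1) blocked at (4,2)]
  BR@(5,3): attacks (5,4) (5,5) (5,2) (5,1) (5,0) (4,3) (3,3) (2,3) (1,3) (0,3) [ray(-1,0) blocked at (0,3)]
Union (29 distinct): (0,2) (0,3) (0,4) (1,0) (1,2) (1,3) (1,4) (1,5) (2,0) (2,1) (2,2) (2,3) (2,4) (3,1) (3,2) (3,3) (3,4) (4,0) (4,1) (4,2) (4,3) (4,4) (4,5) (5,0) (5,1) (5,2) (5,3) (5,4) (5,5)

Answer: 29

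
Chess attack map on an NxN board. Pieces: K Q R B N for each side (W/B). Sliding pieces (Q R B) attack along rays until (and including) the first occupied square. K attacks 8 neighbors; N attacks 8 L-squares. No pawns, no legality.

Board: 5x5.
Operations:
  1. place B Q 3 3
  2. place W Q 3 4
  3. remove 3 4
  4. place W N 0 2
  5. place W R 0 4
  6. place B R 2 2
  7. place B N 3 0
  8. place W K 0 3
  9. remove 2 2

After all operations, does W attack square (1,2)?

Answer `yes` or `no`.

Op 1: place BQ@(3,3)
Op 2: place WQ@(3,4)
Op 3: remove (3,4)
Op 4: place WN@(0,2)
Op 5: place WR@(0,4)
Op 6: place BR@(2,2)
Op 7: place BN@(3,0)
Op 8: place WK@(0,3)
Op 9: remove (2,2)
Per-piece attacks for W:
  WN@(0,2): attacks (1,4) (2,3) (1,0) (2,1)
  WK@(0,3): attacks (0,4) (0,2) (1,3) (1,4) (1,2)
  WR@(0,4): attacks (0,3) (1,4) (2,4) (3,4) (4,4) [ray(0,-1) blocked at (0,3)]
W attacks (1,2): yes

Answer: yes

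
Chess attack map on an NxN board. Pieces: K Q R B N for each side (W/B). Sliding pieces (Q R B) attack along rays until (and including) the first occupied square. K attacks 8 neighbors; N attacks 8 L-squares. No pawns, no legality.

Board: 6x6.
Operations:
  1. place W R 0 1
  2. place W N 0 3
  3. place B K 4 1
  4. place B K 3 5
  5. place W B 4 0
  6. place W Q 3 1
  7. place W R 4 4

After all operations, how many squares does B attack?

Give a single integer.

Answer: 13

Derivation:
Op 1: place WR@(0,1)
Op 2: place WN@(0,3)
Op 3: place BK@(4,1)
Op 4: place BK@(3,5)
Op 5: place WB@(4,0)
Op 6: place WQ@(3,1)
Op 7: place WR@(4,4)
Per-piece attacks for B:
  BK@(3,5): attacks (3,4) (4,5) (2,5) (4,4) (2,4)
  BK@(4,1): attacks (4,2) (4,0) (5,1) (3,1) (5,2) (5,0) (3,2) (3,0)
Union (13 distinct): (2,4) (2,5) (3,0) (3,1) (3,2) (3,4) (4,0) (4,2) (4,4) (4,5) (5,0) (5,1) (5,2)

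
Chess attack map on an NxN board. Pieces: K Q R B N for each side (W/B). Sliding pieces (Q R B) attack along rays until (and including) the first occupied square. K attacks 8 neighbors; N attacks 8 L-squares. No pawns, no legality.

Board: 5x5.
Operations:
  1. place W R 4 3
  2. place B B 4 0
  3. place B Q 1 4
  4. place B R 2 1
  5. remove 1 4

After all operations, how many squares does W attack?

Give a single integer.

Op 1: place WR@(4,3)
Op 2: place BB@(4,0)
Op 3: place BQ@(1,4)
Op 4: place BR@(2,1)
Op 5: remove (1,4)
Per-piece attacks for W:
  WR@(4,3): attacks (4,4) (4,2) (4,1) (4,0) (3,3) (2,3) (1,3) (0,3) [ray(0,-1) blocked at (4,0)]
Union (8 distinct): (0,3) (1,3) (2,3) (3,3) (4,0) (4,1) (4,2) (4,4)

Answer: 8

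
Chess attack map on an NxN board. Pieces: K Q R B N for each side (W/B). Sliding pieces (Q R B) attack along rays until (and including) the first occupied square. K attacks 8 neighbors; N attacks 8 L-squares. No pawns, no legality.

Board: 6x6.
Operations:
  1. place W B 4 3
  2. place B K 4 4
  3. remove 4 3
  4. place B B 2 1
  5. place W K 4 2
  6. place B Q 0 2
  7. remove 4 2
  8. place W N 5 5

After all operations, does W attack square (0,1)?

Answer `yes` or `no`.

Answer: no

Derivation:
Op 1: place WB@(4,3)
Op 2: place BK@(4,4)
Op 3: remove (4,3)
Op 4: place BB@(2,1)
Op 5: place WK@(4,2)
Op 6: place BQ@(0,2)
Op 7: remove (4,2)
Op 8: place WN@(5,5)
Per-piece attacks for W:
  WN@(5,5): attacks (4,3) (3,4)
W attacks (0,1): no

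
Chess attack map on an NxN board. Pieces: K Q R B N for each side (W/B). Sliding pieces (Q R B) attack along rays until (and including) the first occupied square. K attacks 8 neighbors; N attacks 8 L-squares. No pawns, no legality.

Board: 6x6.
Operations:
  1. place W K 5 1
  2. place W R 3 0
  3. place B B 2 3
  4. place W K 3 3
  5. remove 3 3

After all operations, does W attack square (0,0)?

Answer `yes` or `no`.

Op 1: place WK@(5,1)
Op 2: place WR@(3,0)
Op 3: place BB@(2,3)
Op 4: place WK@(3,3)
Op 5: remove (3,3)
Per-piece attacks for W:
  WR@(3,0): attacks (3,1) (3,2) (3,3) (3,4) (3,5) (4,0) (5,0) (2,0) (1,0) (0,0)
  WK@(5,1): attacks (5,2) (5,0) (4,1) (4,2) (4,0)
W attacks (0,0): yes

Answer: yes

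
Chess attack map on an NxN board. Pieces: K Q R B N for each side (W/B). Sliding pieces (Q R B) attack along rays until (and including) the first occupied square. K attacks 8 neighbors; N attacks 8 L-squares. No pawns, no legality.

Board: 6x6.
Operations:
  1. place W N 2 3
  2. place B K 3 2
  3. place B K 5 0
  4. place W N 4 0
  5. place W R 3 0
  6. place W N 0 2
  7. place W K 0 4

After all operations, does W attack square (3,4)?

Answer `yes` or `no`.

Op 1: place WN@(2,3)
Op 2: place BK@(3,2)
Op 3: place BK@(5,0)
Op 4: place WN@(4,0)
Op 5: place WR@(3,0)
Op 6: place WN@(0,2)
Op 7: place WK@(0,4)
Per-piece attacks for W:
  WN@(0,2): attacks (1,4) (2,3) (1,0) (2,1)
  WK@(0,4): attacks (0,5) (0,3) (1,4) (1,5) (1,3)
  WN@(2,3): attacks (3,5) (4,4) (1,5) (0,4) (3,1) (4,2) (1,1) (0,2)
  WR@(3,0): attacks (3,1) (3,2) (4,0) (2,0) (1,0) (0,0) [ray(0,1) blocked at (3,2); ray(1,0) blocked at (4,0)]
  WN@(4,0): attacks (5,2) (3,2) (2,1)
W attacks (3,4): no

Answer: no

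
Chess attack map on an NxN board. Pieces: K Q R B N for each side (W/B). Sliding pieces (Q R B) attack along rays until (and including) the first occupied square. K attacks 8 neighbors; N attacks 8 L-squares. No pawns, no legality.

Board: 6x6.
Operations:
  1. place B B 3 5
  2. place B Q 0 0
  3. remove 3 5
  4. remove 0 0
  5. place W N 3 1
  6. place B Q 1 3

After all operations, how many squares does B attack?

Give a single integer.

Op 1: place BB@(3,5)
Op 2: place BQ@(0,0)
Op 3: remove (3,5)
Op 4: remove (0,0)
Op 5: place WN@(3,1)
Op 6: place BQ@(1,3)
Per-piece attacks for B:
  BQ@(1,3): attacks (1,4) (1,5) (1,2) (1,1) (1,0) (2,3) (3,3) (4,3) (5,3) (0,3) (2,4) (3,5) (2,2) (3,1) (0,4) (0,2) [ray(1,-1) blocked at (3,1)]
Union (16 distinct): (0,2) (0,3) (0,4) (1,0) (1,1) (1,2) (1,4) (1,5) (2,2) (2,3) (2,4) (3,1) (3,3) (3,5) (4,3) (5,3)

Answer: 16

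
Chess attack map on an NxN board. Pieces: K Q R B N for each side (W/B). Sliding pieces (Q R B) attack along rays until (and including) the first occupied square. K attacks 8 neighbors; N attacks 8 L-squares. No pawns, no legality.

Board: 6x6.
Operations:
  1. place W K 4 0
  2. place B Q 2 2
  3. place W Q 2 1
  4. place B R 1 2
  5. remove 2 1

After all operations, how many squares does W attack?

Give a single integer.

Op 1: place WK@(4,0)
Op 2: place BQ@(2,2)
Op 3: place WQ@(2,1)
Op 4: place BR@(1,2)
Op 5: remove (2,1)
Per-piece attacks for W:
  WK@(4,0): attacks (4,1) (5,0) (3,0) (5,1) (3,1)
Union (5 distinct): (3,0) (3,1) (4,1) (5,0) (5,1)

Answer: 5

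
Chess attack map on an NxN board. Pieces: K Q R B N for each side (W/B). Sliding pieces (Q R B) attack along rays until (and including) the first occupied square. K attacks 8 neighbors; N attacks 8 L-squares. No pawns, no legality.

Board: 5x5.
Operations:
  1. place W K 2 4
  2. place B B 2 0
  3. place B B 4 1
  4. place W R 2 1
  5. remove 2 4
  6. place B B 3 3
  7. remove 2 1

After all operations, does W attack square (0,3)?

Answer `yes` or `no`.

Answer: no

Derivation:
Op 1: place WK@(2,4)
Op 2: place BB@(2,0)
Op 3: place BB@(4,1)
Op 4: place WR@(2,1)
Op 5: remove (2,4)
Op 6: place BB@(3,3)
Op 7: remove (2,1)
Per-piece attacks for W:
W attacks (0,3): no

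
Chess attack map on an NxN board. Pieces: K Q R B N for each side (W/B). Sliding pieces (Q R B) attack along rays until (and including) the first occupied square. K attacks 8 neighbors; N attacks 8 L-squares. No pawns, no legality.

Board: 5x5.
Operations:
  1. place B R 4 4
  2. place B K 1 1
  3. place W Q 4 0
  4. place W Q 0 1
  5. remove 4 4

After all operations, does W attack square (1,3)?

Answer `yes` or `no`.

Op 1: place BR@(4,4)
Op 2: place BK@(1,1)
Op 3: place WQ@(4,0)
Op 4: place WQ@(0,1)
Op 5: remove (4,4)
Per-piece attacks for W:
  WQ@(0,1): attacks (0,2) (0,3) (0,4) (0,0) (1,1) (1,2) (2,3) (3,4) (1,0) [ray(1,0) blocked at (1,1)]
  WQ@(4,0): attacks (4,1) (4,2) (4,3) (4,4) (3,0) (2,0) (1,0) (0,0) (3,1) (2,2) (1,3) (0,4)
W attacks (1,3): yes

Answer: yes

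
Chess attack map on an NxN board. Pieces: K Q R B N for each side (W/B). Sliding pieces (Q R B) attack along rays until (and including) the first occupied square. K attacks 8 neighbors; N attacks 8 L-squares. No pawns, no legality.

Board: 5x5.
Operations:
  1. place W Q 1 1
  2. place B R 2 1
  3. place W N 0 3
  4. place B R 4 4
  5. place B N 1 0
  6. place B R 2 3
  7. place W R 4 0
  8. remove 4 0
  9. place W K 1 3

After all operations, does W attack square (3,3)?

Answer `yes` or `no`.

Op 1: place WQ@(1,1)
Op 2: place BR@(2,1)
Op 3: place WN@(0,3)
Op 4: place BR@(4,4)
Op 5: place BN@(1,0)
Op 6: place BR@(2,3)
Op 7: place WR@(4,0)
Op 8: remove (4,0)
Op 9: place WK@(1,3)
Per-piece attacks for W:
  WN@(0,3): attacks (2,4) (1,1) (2,2)
  WQ@(1,1): attacks (1,2) (1,3) (1,0) (2,1) (0,1) (2,2) (3,3) (4,4) (2,0) (0,2) (0,0) [ray(0,1) blocked at (1,3); ray(0,-1) blocked at (1,0); ray(1,0) blocked at (2,1); ray(1,1) blocked at (4,4)]
  WK@(1,3): attacks (1,4) (1,2) (2,3) (0,3) (2,4) (2,2) (0,4) (0,2)
W attacks (3,3): yes

Answer: yes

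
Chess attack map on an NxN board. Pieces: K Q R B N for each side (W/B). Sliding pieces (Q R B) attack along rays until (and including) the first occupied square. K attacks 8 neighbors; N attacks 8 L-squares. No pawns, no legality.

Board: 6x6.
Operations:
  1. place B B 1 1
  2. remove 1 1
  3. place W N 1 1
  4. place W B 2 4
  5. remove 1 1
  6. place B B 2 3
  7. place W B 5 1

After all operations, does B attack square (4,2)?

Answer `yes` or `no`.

Answer: no

Derivation:
Op 1: place BB@(1,1)
Op 2: remove (1,1)
Op 3: place WN@(1,1)
Op 4: place WB@(2,4)
Op 5: remove (1,1)
Op 6: place BB@(2,3)
Op 7: place WB@(5,1)
Per-piece attacks for B:
  BB@(2,3): attacks (3,4) (4,5) (3,2) (4,1) (5,0) (1,4) (0,5) (1,2) (0,1)
B attacks (4,2): no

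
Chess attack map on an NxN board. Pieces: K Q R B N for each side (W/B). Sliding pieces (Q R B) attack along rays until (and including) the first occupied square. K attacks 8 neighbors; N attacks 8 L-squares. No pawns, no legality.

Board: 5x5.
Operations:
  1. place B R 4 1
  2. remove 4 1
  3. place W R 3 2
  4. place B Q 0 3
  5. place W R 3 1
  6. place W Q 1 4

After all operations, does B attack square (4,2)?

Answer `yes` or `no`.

Answer: no

Derivation:
Op 1: place BR@(4,1)
Op 2: remove (4,1)
Op 3: place WR@(3,2)
Op 4: place BQ@(0,3)
Op 5: place WR@(3,1)
Op 6: place WQ@(1,4)
Per-piece attacks for B:
  BQ@(0,3): attacks (0,4) (0,2) (0,1) (0,0) (1,3) (2,3) (3,3) (4,3) (1,4) (1,2) (2,1) (3,0) [ray(1,1) blocked at (1,4)]
B attacks (4,2): no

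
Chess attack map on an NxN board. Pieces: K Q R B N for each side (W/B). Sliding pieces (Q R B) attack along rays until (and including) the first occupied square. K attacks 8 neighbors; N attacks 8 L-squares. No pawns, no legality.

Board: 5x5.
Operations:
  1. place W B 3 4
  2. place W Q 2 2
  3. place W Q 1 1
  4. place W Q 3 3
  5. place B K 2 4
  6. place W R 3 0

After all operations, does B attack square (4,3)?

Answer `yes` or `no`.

Op 1: place WB@(3,4)
Op 2: place WQ@(2,2)
Op 3: place WQ@(1,1)
Op 4: place WQ@(3,3)
Op 5: place BK@(2,4)
Op 6: place WR@(3,0)
Per-piece attacks for B:
  BK@(2,4): attacks (2,3) (3,4) (1,4) (3,3) (1,3)
B attacks (4,3): no

Answer: no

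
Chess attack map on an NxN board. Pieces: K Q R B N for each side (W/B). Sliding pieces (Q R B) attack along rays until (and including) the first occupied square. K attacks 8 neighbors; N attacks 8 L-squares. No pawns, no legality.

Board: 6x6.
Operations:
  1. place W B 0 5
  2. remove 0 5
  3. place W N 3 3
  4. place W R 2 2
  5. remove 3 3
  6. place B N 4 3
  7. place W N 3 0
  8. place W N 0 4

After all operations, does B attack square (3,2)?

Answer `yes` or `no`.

Op 1: place WB@(0,5)
Op 2: remove (0,5)
Op 3: place WN@(3,3)
Op 4: place WR@(2,2)
Op 5: remove (3,3)
Op 6: place BN@(4,3)
Op 7: place WN@(3,0)
Op 8: place WN@(0,4)
Per-piece attacks for B:
  BN@(4,3): attacks (5,5) (3,5) (2,4) (5,1) (3,1) (2,2)
B attacks (3,2): no

Answer: no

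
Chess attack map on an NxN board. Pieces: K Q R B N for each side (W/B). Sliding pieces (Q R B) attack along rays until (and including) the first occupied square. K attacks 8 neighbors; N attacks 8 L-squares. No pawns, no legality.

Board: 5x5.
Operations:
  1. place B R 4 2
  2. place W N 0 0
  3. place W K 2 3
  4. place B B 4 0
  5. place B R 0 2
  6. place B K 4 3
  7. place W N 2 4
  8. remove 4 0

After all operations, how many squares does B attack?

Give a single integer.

Answer: 15

Derivation:
Op 1: place BR@(4,2)
Op 2: place WN@(0,0)
Op 3: place WK@(2,3)
Op 4: place BB@(4,0)
Op 5: place BR@(0,2)
Op 6: place BK@(4,3)
Op 7: place WN@(2,4)
Op 8: remove (4,0)
Per-piece attacks for B:
  BR@(0,2): attacks (0,3) (0,4) (0,1) (0,0) (1,2) (2,2) (3,2) (4,2) [ray(0,-1) blocked at (0,0); ray(1,0) blocked at (4,2)]
  BR@(4,2): attacks (4,3) (4,1) (4,0) (3,2) (2,2) (1,2) (0,2) [ray(0,1) blocked at (4,3); ray(-1,0) blocked at (0,2)]
  BK@(4,3): attacks (4,4) (4,2) (3,3) (3,4) (3,2)
Union (15 distinct): (0,0) (0,1) (0,2) (0,3) (0,4) (1,2) (2,2) (3,2) (3,3) (3,4) (4,0) (4,1) (4,2) (4,3) (4,4)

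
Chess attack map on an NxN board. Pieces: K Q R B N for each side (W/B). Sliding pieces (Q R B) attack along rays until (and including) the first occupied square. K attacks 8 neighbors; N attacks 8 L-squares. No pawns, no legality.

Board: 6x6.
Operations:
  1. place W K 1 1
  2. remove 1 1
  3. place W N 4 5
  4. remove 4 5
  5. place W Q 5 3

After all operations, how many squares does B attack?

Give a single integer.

Op 1: place WK@(1,1)
Op 2: remove (1,1)
Op 3: place WN@(4,5)
Op 4: remove (4,5)
Op 5: place WQ@(5,3)
Per-piece attacks for B:
Union (0 distinct): (none)

Answer: 0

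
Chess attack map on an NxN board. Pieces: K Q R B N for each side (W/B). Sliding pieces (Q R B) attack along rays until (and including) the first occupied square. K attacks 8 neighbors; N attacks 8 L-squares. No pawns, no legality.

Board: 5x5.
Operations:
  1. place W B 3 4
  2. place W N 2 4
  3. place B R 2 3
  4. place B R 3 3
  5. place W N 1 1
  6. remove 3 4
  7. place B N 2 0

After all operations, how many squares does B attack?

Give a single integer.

Op 1: place WB@(3,4)
Op 2: place WN@(2,4)
Op 3: place BR@(2,3)
Op 4: place BR@(3,3)
Op 5: place WN@(1,1)
Op 6: remove (3,4)
Op 7: place BN@(2,0)
Per-piece attacks for B:
  BN@(2,0): attacks (3,2) (4,1) (1,2) (0,1)
  BR@(2,3): attacks (2,4) (2,2) (2,1) (2,0) (3,3) (1,3) (0,3) [ray(0,1) blocked at (2,4); ray(0,-1) blocked at (2,0); ray(1,0) blocked at (3,3)]
  BR@(3,3): attacks (3,4) (3,2) (3,1) (3,0) (4,3) (2,3) [ray(-1,0) blocked at (2,3)]
Union (16 distinct): (0,1) (0,3) (1,2) (1,3) (2,0) (2,1) (2,2) (2,3) (2,4) (3,0) (3,1) (3,2) (3,3) (3,4) (4,1) (4,3)

Answer: 16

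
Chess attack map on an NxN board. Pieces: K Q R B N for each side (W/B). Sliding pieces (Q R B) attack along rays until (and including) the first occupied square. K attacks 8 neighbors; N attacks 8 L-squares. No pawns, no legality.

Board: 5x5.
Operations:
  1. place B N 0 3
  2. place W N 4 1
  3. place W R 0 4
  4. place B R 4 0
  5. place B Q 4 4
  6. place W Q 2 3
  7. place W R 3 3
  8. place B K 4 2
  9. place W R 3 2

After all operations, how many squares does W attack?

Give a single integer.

Op 1: place BN@(0,3)
Op 2: place WN@(4,1)
Op 3: place WR@(0,4)
Op 4: place BR@(4,0)
Op 5: place BQ@(4,4)
Op 6: place WQ@(2,3)
Op 7: place WR@(3,3)
Op 8: place BK@(4,2)
Op 9: place WR@(3,2)
Per-piece attacks for W:
  WR@(0,4): attacks (0,3) (1,4) (2,4) (3,4) (4,4) [ray(0,-1) blocked at (0,3); ray(1,0) blocked at (4,4)]
  WQ@(2,3): attacks (2,4) (2,2) (2,1) (2,0) (3,3) (1,3) (0,3) (3,4) (3,2) (1,4) (1,2) (0,1) [ray(1,0) blocked at (3,3); ray(-1,0) blocked at (0,3); ray(1,-1) blocked at (3,2)]
  WR@(3,2): attacks (3,3) (3,1) (3,0) (4,2) (2,2) (1,2) (0,2) [ray(0,1) blocked at (3,3); ray(1,0) blocked at (4,2)]
  WR@(3,3): attacks (3,4) (3,2) (4,3) (2,3) [ray(0,-1) blocked at (3,2); ray(-1,0) blocked at (2,3)]
  WN@(4,1): attacks (3,3) (2,2) (2,0)
Union (19 distinct): (0,1) (0,2) (0,3) (1,2) (1,3) (1,4) (2,0) (2,1) (2,2) (2,3) (2,4) (3,0) (3,1) (3,2) (3,3) (3,4) (4,2) (4,3) (4,4)

Answer: 19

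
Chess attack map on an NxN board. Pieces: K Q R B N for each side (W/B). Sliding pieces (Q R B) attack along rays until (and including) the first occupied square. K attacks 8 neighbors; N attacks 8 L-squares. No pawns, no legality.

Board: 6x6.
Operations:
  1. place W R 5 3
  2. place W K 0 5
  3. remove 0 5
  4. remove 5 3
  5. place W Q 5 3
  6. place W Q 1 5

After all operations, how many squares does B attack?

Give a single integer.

Op 1: place WR@(5,3)
Op 2: place WK@(0,5)
Op 3: remove (0,5)
Op 4: remove (5,3)
Op 5: place WQ@(5,3)
Op 6: place WQ@(1,5)
Per-piece attacks for B:
Union (0 distinct): (none)

Answer: 0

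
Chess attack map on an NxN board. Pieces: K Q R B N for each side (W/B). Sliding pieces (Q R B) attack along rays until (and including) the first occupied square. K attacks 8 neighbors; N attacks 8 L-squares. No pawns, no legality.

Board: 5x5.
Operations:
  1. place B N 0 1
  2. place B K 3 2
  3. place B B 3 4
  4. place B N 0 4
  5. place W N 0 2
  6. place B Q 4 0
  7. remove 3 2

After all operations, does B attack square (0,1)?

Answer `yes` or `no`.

Answer: yes

Derivation:
Op 1: place BN@(0,1)
Op 2: place BK@(3,2)
Op 3: place BB@(3,4)
Op 4: place BN@(0,4)
Op 5: place WN@(0,2)
Op 6: place BQ@(4,0)
Op 7: remove (3,2)
Per-piece attacks for B:
  BN@(0,1): attacks (1,3) (2,2) (2,0)
  BN@(0,4): attacks (1,2) (2,3)
  BB@(3,4): attacks (4,3) (2,3) (1,2) (0,1) [ray(-1,-1) blocked at (0,1)]
  BQ@(4,0): attacks (4,1) (4,2) (4,3) (4,4) (3,0) (2,0) (1,0) (0,0) (3,1) (2,2) (1,3) (0,4) [ray(-1,1) blocked at (0,4)]
B attacks (0,1): yes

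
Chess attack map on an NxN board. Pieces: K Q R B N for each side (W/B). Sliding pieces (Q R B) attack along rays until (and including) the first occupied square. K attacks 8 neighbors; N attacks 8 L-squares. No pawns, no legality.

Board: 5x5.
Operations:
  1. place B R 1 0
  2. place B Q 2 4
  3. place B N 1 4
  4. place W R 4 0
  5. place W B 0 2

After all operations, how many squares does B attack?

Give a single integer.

Answer: 16

Derivation:
Op 1: place BR@(1,0)
Op 2: place BQ@(2,4)
Op 3: place BN@(1,4)
Op 4: place WR@(4,0)
Op 5: place WB@(0,2)
Per-piece attacks for B:
  BR@(1,0): attacks (1,1) (1,2) (1,3) (1,4) (2,0) (3,0) (4,0) (0,0) [ray(0,1) blocked at (1,4); ray(1,0) blocked at (4,0)]
  BN@(1,4): attacks (2,2) (3,3) (0,2)
  BQ@(2,4): attacks (2,3) (2,2) (2,1) (2,0) (3,4) (4,4) (1,4) (3,3) (4,2) (1,3) (0,2) [ray(-1,0) blocked at (1,4); ray(-1,-1) blocked at (0,2)]
Union (16 distinct): (0,0) (0,2) (1,1) (1,2) (1,3) (1,4) (2,0) (2,1) (2,2) (2,3) (3,0) (3,3) (3,4) (4,0) (4,2) (4,4)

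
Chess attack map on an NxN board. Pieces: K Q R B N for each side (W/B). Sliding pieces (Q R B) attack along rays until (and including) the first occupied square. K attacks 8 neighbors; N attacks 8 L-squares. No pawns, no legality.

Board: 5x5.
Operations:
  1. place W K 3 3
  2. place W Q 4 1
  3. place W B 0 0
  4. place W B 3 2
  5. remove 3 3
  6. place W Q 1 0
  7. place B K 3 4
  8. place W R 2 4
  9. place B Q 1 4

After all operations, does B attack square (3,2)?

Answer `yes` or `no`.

Answer: yes

Derivation:
Op 1: place WK@(3,3)
Op 2: place WQ@(4,1)
Op 3: place WB@(0,0)
Op 4: place WB@(3,2)
Op 5: remove (3,3)
Op 6: place WQ@(1,0)
Op 7: place BK@(3,4)
Op 8: place WR@(2,4)
Op 9: place BQ@(1,4)
Per-piece attacks for B:
  BQ@(1,4): attacks (1,3) (1,2) (1,1) (1,0) (2,4) (0,4) (2,3) (3,2) (0,3) [ray(0,-1) blocked at (1,0); ray(1,0) blocked at (2,4); ray(1,-1) blocked at (3,2)]
  BK@(3,4): attacks (3,3) (4,4) (2,4) (4,3) (2,3)
B attacks (3,2): yes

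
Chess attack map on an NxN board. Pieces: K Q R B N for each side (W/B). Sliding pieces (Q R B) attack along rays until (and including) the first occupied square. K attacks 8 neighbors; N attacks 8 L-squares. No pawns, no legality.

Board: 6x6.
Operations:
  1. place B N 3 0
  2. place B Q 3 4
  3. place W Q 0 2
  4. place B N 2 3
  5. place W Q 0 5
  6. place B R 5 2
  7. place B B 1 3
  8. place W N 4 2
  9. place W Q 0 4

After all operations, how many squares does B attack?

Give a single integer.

Answer: 25

Derivation:
Op 1: place BN@(3,0)
Op 2: place BQ@(3,4)
Op 3: place WQ@(0,2)
Op 4: place BN@(2,3)
Op 5: place WQ@(0,5)
Op 6: place BR@(5,2)
Op 7: place BB@(1,3)
Op 8: place WN@(4,2)
Op 9: place WQ@(0,4)
Per-piece attacks for B:
  BB@(1,3): attacks (2,4) (3,5) (2,2) (3,1) (4,0) (0,4) (0,2) [ray(-1,1) blocked at (0,4); ray(-1,-1) blocked at (0,2)]
  BN@(2,3): attacks (3,5) (4,4) (1,5) (0,4) (3,1) (4,2) (1,1) (0,2)
  BN@(3,0): attacks (4,2) (5,1) (2,2) (1,1)
  BQ@(3,4): attacks (3,5) (3,3) (3,2) (3,1) (3,0) (4,4) (5,4) (2,4) (1,4) (0,4) (4,5) (4,3) (5,2) (2,5) (2,3) [ray(0,-1) blocked at (3,0); ray(-1,0) blocked at (0,4); ray(1,-1) blocked at (5,2); ray(-1,-1) blocked at (2,3)]
  BR@(5,2): attacks (5,3) (5,4) (5,5) (5,1) (5,0) (4,2) [ray(-1,0) blocked at (4,2)]
Union (25 distinct): (0,2) (0,4) (1,1) (1,4) (1,5) (2,2) (2,3) (2,4) (2,5) (3,0) (3,1) (3,2) (3,3) (3,5) (4,0) (4,2) (4,3) (4,4) (4,5) (5,0) (5,1) (5,2) (5,3) (5,4) (5,5)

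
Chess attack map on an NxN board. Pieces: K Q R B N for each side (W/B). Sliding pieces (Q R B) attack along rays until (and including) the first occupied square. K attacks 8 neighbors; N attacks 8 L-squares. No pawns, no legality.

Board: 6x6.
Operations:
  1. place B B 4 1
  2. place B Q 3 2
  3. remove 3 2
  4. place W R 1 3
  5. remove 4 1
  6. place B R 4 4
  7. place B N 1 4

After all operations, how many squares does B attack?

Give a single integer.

Op 1: place BB@(4,1)
Op 2: place BQ@(3,2)
Op 3: remove (3,2)
Op 4: place WR@(1,3)
Op 5: remove (4,1)
Op 6: place BR@(4,4)
Op 7: place BN@(1,4)
Per-piece attacks for B:
  BN@(1,4): attacks (3,5) (2,2) (3,3) (0,2)
  BR@(4,4): attacks (4,5) (4,3) (4,2) (4,1) (4,0) (5,4) (3,4) (2,4) (1,4) [ray(-1,0) blocked at (1,4)]
Union (13 distinct): (0,2) (1,4) (2,2) (2,4) (3,3) (3,4) (3,5) (4,0) (4,1) (4,2) (4,3) (4,5) (5,4)

Answer: 13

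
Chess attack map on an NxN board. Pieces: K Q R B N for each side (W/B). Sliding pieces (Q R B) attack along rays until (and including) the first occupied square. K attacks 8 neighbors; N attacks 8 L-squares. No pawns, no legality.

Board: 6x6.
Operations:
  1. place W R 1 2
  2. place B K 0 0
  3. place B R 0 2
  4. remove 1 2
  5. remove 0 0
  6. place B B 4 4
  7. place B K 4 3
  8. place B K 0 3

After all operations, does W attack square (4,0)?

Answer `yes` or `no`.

Op 1: place WR@(1,2)
Op 2: place BK@(0,0)
Op 3: place BR@(0,2)
Op 4: remove (1,2)
Op 5: remove (0,0)
Op 6: place BB@(4,4)
Op 7: place BK@(4,3)
Op 8: place BK@(0,3)
Per-piece attacks for W:
W attacks (4,0): no

Answer: no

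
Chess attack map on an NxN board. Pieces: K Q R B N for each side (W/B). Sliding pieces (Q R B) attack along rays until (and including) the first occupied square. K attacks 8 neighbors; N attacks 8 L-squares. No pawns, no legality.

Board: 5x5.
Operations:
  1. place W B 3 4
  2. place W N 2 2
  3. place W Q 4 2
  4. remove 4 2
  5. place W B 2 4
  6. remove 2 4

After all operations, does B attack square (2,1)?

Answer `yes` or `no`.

Answer: no

Derivation:
Op 1: place WB@(3,4)
Op 2: place WN@(2,2)
Op 3: place WQ@(4,2)
Op 4: remove (4,2)
Op 5: place WB@(2,4)
Op 6: remove (2,4)
Per-piece attacks for B:
B attacks (2,1): no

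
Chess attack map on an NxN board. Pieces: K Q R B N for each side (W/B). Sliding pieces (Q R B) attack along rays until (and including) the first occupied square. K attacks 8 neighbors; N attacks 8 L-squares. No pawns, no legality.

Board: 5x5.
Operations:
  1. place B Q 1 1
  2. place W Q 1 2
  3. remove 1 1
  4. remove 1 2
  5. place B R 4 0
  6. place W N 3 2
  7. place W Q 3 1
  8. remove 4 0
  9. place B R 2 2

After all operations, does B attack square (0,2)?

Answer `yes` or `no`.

Answer: yes

Derivation:
Op 1: place BQ@(1,1)
Op 2: place WQ@(1,2)
Op 3: remove (1,1)
Op 4: remove (1,2)
Op 5: place BR@(4,0)
Op 6: place WN@(3,2)
Op 7: place WQ@(3,1)
Op 8: remove (4,0)
Op 9: place BR@(2,2)
Per-piece attacks for B:
  BR@(2,2): attacks (2,3) (2,4) (2,1) (2,0) (3,2) (1,2) (0,2) [ray(1,0) blocked at (3,2)]
B attacks (0,2): yes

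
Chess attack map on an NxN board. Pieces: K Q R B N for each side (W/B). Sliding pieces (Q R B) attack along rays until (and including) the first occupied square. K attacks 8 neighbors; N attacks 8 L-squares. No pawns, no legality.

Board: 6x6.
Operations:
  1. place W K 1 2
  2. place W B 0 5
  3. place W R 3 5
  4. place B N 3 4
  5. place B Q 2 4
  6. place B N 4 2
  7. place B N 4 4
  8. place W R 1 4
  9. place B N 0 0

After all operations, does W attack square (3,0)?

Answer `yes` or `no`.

Answer: no

Derivation:
Op 1: place WK@(1,2)
Op 2: place WB@(0,5)
Op 3: place WR@(3,5)
Op 4: place BN@(3,4)
Op 5: place BQ@(2,4)
Op 6: place BN@(4,2)
Op 7: place BN@(4,4)
Op 8: place WR@(1,4)
Op 9: place BN@(0,0)
Per-piece attacks for W:
  WB@(0,5): attacks (1,4) [ray(1,-1) blocked at (1,4)]
  WK@(1,2): attacks (1,3) (1,1) (2,2) (0,2) (2,3) (2,1) (0,3) (0,1)
  WR@(1,4): attacks (1,5) (1,3) (1,2) (2,4) (0,4) [ray(0,-1) blocked at (1,2); ray(1,0) blocked at (2,4)]
  WR@(3,5): attacks (3,4) (4,5) (5,5) (2,5) (1,5) (0,5) [ray(0,-1) blocked at (3,4); ray(-1,0) blocked at (0,5)]
W attacks (3,0): no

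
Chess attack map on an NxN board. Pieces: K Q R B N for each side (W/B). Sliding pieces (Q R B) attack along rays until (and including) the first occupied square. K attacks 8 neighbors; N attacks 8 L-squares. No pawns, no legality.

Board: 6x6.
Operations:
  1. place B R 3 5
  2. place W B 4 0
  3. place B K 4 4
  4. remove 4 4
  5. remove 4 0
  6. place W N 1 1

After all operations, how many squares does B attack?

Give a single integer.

Op 1: place BR@(3,5)
Op 2: place WB@(4,0)
Op 3: place BK@(4,4)
Op 4: remove (4,4)
Op 5: remove (4,0)
Op 6: place WN@(1,1)
Per-piece attacks for B:
  BR@(3,5): attacks (3,4) (3,3) (3,2) (3,1) (3,0) (4,5) (5,5) (2,5) (1,5) (0,5)
Union (10 distinct): (0,5) (1,5) (2,5) (3,0) (3,1) (3,2) (3,3) (3,4) (4,5) (5,5)

Answer: 10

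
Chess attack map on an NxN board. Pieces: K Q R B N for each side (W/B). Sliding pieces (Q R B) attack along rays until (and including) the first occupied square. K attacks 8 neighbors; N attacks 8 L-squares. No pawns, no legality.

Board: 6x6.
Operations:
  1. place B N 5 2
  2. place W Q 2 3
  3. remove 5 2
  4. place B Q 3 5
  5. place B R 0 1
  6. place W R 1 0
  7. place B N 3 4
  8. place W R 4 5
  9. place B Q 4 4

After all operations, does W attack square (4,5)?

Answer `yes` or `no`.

Op 1: place BN@(5,2)
Op 2: place WQ@(2,3)
Op 3: remove (5,2)
Op 4: place BQ@(3,5)
Op 5: place BR@(0,1)
Op 6: place WR@(1,0)
Op 7: place BN@(3,4)
Op 8: place WR@(4,5)
Op 9: place BQ@(4,4)
Per-piece attacks for W:
  WR@(1,0): attacks (1,1) (1,2) (1,3) (1,4) (1,5) (2,0) (3,0) (4,0) (5,0) (0,0)
  WQ@(2,3): attacks (2,4) (2,5) (2,2) (2,1) (2,0) (3,3) (4,3) (5,3) (1,3) (0,3) (3,4) (3,2) (4,1) (5,0) (1,4) (0,5) (1,2) (0,1) [ray(1,1) blocked at (3,4); ray(-1,-1) blocked at (0,1)]
  WR@(4,5): attacks (4,4) (5,5) (3,5) [ray(0,-1) blocked at (4,4); ray(-1,0) blocked at (3,5)]
W attacks (4,5): no

Answer: no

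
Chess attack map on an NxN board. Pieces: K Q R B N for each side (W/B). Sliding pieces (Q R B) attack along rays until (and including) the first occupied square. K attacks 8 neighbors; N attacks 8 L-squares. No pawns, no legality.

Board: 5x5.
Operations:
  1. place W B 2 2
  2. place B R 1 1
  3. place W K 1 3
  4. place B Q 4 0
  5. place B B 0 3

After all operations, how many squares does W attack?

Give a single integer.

Answer: 14

Derivation:
Op 1: place WB@(2,2)
Op 2: place BR@(1,1)
Op 3: place WK@(1,3)
Op 4: place BQ@(4,0)
Op 5: place BB@(0,3)
Per-piece attacks for W:
  WK@(1,3): attacks (1,4) (1,2) (2,3) (0,3) (2,4) (2,2) (0,4) (0,2)
  WB@(2,2): attacks (3,3) (4,4) (3,1) (4,0) (1,3) (1,1) [ray(1,-1) blocked at (4,0); ray(-1,1) blocked at (1,3); ray(-1,-1) blocked at (1,1)]
Union (14 distinct): (0,2) (0,3) (0,4) (1,1) (1,2) (1,3) (1,4) (2,2) (2,3) (2,4) (3,1) (3,3) (4,0) (4,4)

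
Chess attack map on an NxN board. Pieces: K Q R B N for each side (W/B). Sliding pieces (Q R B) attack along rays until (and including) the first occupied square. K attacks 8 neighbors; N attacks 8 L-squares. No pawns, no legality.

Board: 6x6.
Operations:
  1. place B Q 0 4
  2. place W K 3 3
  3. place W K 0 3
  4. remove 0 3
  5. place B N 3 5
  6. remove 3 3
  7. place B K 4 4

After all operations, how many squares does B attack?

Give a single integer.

Op 1: place BQ@(0,4)
Op 2: place WK@(3,3)
Op 3: place WK@(0,3)
Op 4: remove (0,3)
Op 5: place BN@(3,5)
Op 6: remove (3,3)
Op 7: place BK@(4,4)
Per-piece attacks for B:
  BQ@(0,4): attacks (0,5) (0,3) (0,2) (0,1) (0,0) (1,4) (2,4) (3,4) (4,4) (1,5) (1,3) (2,2) (3,1) (4,0) [ray(1,0) blocked at (4,4)]
  BN@(3,5): attacks (4,3) (5,4) (2,3) (1,4)
  BK@(4,4): attacks (4,5) (4,3) (5,4) (3,4) (5,5) (5,3) (3,5) (3,3)
Union (22 distinct): (0,0) (0,1) (0,2) (0,3) (0,5) (1,3) (1,4) (1,5) (2,2) (2,3) (2,4) (3,1) (3,3) (3,4) (3,5) (4,0) (4,3) (4,4) (4,5) (5,3) (5,4) (5,5)

Answer: 22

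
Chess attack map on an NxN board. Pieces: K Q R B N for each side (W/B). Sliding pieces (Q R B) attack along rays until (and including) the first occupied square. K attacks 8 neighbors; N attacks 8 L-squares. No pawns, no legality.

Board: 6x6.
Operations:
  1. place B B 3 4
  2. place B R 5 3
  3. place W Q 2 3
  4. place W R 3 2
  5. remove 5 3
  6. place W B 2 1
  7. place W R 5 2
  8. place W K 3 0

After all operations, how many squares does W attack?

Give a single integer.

Op 1: place BB@(3,4)
Op 2: place BR@(5,3)
Op 3: place WQ@(2,3)
Op 4: place WR@(3,2)
Op 5: remove (5,3)
Op 6: place WB@(2,1)
Op 7: place WR@(5,2)
Op 8: place WK@(3,0)
Per-piece attacks for W:
  WB@(2,1): attacks (3,2) (3,0) (1,2) (0,3) (1,0) [ray(1,1) blocked at (3,2); ray(1,-1) blocked at (3,0)]
  WQ@(2,3): attacks (2,4) (2,5) (2,2) (2,1) (3,3) (4,3) (5,3) (1,3) (0,3) (3,4) (3,2) (1,4) (0,5) (1,2) (0,1) [ray(0,-1) blocked at (2,1); ray(1,1) blocked at (3,4); ray(1,-1) blocked at (3,2)]
  WK@(3,0): attacks (3,1) (4,0) (2,0) (4,1) (2,1)
  WR@(3,2): attacks (3,3) (3,4) (3,1) (3,0) (4,2) (5,2) (2,2) (1,2) (0,2) [ray(0,1) blocked at (3,4); ray(0,-1) blocked at (3,0); ray(1,0) blocked at (5,2)]
  WR@(5,2): attacks (5,3) (5,4) (5,5) (5,1) (5,0) (4,2) (3,2) [ray(-1,0) blocked at (3,2)]
Union (28 distinct): (0,1) (0,2) (0,3) (0,5) (1,0) (1,2) (1,3) (1,4) (2,0) (2,1) (2,2) (2,4) (2,5) (3,0) (3,1) (3,2) (3,3) (3,4) (4,0) (4,1) (4,2) (4,3) (5,0) (5,1) (5,2) (5,3) (5,4) (5,5)

Answer: 28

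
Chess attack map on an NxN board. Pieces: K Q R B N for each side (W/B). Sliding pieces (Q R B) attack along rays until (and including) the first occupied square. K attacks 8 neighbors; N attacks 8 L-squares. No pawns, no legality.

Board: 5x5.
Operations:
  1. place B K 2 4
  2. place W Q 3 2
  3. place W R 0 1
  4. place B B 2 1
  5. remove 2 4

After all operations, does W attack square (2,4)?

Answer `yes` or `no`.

Op 1: place BK@(2,4)
Op 2: place WQ@(3,2)
Op 3: place WR@(0,1)
Op 4: place BB@(2,1)
Op 5: remove (2,4)
Per-piece attacks for W:
  WR@(0,1): attacks (0,2) (0,3) (0,4) (0,0) (1,1) (2,1) [ray(1,0) blocked at (2,1)]
  WQ@(3,2): attacks (3,3) (3,4) (3,1) (3,0) (4,2) (2,2) (1,2) (0,2) (4,3) (4,1) (2,3) (1,4) (2,1) [ray(-1,-1) blocked at (2,1)]
W attacks (2,4): no

Answer: no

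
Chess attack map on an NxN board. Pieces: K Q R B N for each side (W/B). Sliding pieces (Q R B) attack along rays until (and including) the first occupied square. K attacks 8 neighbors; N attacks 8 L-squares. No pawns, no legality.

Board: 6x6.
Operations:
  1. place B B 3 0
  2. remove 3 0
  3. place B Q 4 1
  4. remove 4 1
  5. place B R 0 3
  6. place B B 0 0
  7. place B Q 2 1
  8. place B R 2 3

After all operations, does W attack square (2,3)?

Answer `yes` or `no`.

Op 1: place BB@(3,0)
Op 2: remove (3,0)
Op 3: place BQ@(4,1)
Op 4: remove (4,1)
Op 5: place BR@(0,3)
Op 6: place BB@(0,0)
Op 7: place BQ@(2,1)
Op 8: place BR@(2,3)
Per-piece attacks for W:
W attacks (2,3): no

Answer: no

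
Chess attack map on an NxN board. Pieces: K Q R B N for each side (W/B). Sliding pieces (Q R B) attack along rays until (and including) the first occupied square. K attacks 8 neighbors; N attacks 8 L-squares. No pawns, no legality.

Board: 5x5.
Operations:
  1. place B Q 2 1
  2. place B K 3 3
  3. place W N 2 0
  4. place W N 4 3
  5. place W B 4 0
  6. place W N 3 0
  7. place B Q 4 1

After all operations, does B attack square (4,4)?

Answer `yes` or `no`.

Answer: yes

Derivation:
Op 1: place BQ@(2,1)
Op 2: place BK@(3,3)
Op 3: place WN@(2,0)
Op 4: place WN@(4,3)
Op 5: place WB@(4,0)
Op 6: place WN@(3,0)
Op 7: place BQ@(4,1)
Per-piece attacks for B:
  BQ@(2,1): attacks (2,2) (2,3) (2,4) (2,0) (3,1) (4,1) (1,1) (0,1) (3,2) (4,3) (3,0) (1,2) (0,3) (1,0) [ray(0,-1) blocked at (2,0); ray(1,0) blocked at (4,1); ray(1,1) blocked at (4,3); ray(1,-1) blocked at (3,0)]
  BK@(3,3): attacks (3,4) (3,2) (4,3) (2,3) (4,4) (4,2) (2,4) (2,2)
  BQ@(4,1): attacks (4,2) (4,3) (4,0) (3,1) (2,1) (3,2) (2,3) (1,4) (3,0) [ray(0,1) blocked at (4,3); ray(0,-1) blocked at (4,0); ray(-1,0) blocked at (2,1); ray(-1,-1) blocked at (3,0)]
B attacks (4,4): yes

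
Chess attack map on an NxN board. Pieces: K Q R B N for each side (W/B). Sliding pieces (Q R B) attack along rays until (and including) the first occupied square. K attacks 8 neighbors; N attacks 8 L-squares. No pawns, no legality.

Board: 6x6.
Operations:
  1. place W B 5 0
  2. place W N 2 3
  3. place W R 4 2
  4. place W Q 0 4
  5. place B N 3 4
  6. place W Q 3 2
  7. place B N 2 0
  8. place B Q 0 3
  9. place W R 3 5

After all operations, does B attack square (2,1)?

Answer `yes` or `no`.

Answer: yes

Derivation:
Op 1: place WB@(5,0)
Op 2: place WN@(2,3)
Op 3: place WR@(4,2)
Op 4: place WQ@(0,4)
Op 5: place BN@(3,4)
Op 6: place WQ@(3,2)
Op 7: place BN@(2,0)
Op 8: place BQ@(0,3)
Op 9: place WR@(3,5)
Per-piece attacks for B:
  BQ@(0,3): attacks (0,4) (0,2) (0,1) (0,0) (1,3) (2,3) (1,4) (2,5) (1,2) (2,1) (3,0) [ray(0,1) blocked at (0,4); ray(1,0) blocked at (2,3)]
  BN@(2,0): attacks (3,2) (4,1) (1,2) (0,1)
  BN@(3,4): attacks (5,5) (1,5) (4,2) (5,3) (2,2) (1,3)
B attacks (2,1): yes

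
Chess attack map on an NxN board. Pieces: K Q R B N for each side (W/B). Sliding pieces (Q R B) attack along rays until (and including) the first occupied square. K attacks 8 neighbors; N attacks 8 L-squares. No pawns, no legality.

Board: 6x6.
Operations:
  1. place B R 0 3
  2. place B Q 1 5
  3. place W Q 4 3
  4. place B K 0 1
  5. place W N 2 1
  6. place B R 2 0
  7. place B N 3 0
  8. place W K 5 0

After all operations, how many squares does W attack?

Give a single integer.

Op 1: place BR@(0,3)
Op 2: place BQ@(1,5)
Op 3: place WQ@(4,3)
Op 4: place BK@(0,1)
Op 5: place WN@(2,1)
Op 6: place BR@(2,0)
Op 7: place BN@(3,0)
Op 8: place WK@(5,0)
Per-piece attacks for W:
  WN@(2,1): attacks (3,3) (4,2) (1,3) (0,2) (4,0) (0,0)
  WQ@(4,3): attacks (4,4) (4,5) (4,2) (4,1) (4,0) (5,3) (3,3) (2,3) (1,3) (0,3) (5,4) (5,2) (3,4) (2,5) (3,2) (2,1) [ray(-1,0) blocked at (0,3); ray(-1,-1) blocked at (2,1)]
  WK@(5,0): attacks (5,1) (4,0) (4,1)
Union (19 distinct): (0,0) (0,2) (0,3) (1,3) (2,1) (2,3) (2,5) (3,2) (3,3) (3,4) (4,0) (4,1) (4,2) (4,4) (4,5) (5,1) (5,2) (5,3) (5,4)

Answer: 19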